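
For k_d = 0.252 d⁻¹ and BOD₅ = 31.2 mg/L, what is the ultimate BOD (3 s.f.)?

L₀ ≈ 43.6 mg/L

BOD₅ = L₀(1 − e^(−5k_d)) ⇒ L₀ = BOD₅ / (1 − e^(−5×0.252))
= 31.2 / (1 − 0.2837) = 31.2 / 0.7163 = 43.55 mg/L.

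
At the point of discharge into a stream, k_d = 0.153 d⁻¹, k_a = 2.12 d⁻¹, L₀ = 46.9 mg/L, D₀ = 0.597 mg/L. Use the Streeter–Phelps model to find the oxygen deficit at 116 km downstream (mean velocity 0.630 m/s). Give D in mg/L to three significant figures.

Travel time t = x/v = 116 km / (0.630 m/s) = 116000 m / 0.630 m/s = 184100 s = 2.131 d.
k_d L₀/(k_a−k_d) = 0.153×46.9/(2.12−0.153) = 7.176/1.967 = 3.648 mg/L.
e^(−k_d t) = e^(−0.153×2.131) = 0.7218; e^(−k_a t) = e^(−2.12×2.131) = 0.01091.
D = 3.648 × (0.7218 − 0.01091) + 0.597 × 0.01091 = 2.593 + 0.006514 = 2.600 mg/L.

D ≈ 2.60 mg/L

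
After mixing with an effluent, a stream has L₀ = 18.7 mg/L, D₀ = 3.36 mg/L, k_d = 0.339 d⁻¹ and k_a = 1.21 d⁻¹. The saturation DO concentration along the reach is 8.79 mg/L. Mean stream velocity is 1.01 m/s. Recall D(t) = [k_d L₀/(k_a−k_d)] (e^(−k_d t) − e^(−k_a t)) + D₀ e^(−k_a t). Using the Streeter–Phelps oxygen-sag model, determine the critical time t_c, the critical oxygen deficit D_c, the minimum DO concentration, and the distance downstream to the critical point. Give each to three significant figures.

t_c ≈ 0.750 d; D_c ≈ 4.06 mg/L; min DO ≈ 4.73 mg/L; x_c ≈ 65.4 km

At the critical point dD/dt = 0, so k_d L₀ e^(−k_d t) = k_a D. Substituting D(t) from the Streeter–Phelps equation and solving for t gives
t_c = ln[(k_a/k_d)(1 − D₀(k_a−k_d)/(k_d L₀))] / (k_a−k_d).
Here k_a−k_d = 0.8710 d⁻¹ and 1 − D₀(k_a−k_d)/(k_d L₀) = 1 − 3.36×0.8710/(0.339×18.7) = 0.5383, so
t_c = ln(3.569 × 0.5383) / 0.8710 = 0.6531 / 0.8710 = 0.7499 d.
D_c = (k_d/k_a) L₀ e^(−k_d t_c) = (0.339/1.21) × 18.7 × e^(−0.339×0.7499) = 0.2802 × 18.7 × 0.7755 = 4.063 mg/L.
Minimum DO = C_s − D_c = 8.79 − 4.063 = 4.727 mg/L.
x_c = v t_c = 1.01 m/s × 0.7499 d × 86400 s/d = 65440 m ≈ 65.4 km.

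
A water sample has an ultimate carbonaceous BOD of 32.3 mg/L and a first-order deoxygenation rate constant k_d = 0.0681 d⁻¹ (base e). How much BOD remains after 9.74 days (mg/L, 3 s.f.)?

L_t = L₀ e^(−k_d t) = 32.3 × e^(−0.0681×9.74) = 32.3 × 0.5152 = 16.64 mg/L.

L ≈ 16.6 mg/L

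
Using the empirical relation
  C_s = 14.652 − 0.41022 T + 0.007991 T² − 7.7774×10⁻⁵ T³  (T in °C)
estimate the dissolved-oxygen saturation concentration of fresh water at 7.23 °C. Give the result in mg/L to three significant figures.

C_s = 14.652 − 0.41022×7.23 + 0.007991×7.23² − 7.7774×10⁻⁵×7.23³ = 12.07 mg/L.

C_s ≈ 12.1 mg/L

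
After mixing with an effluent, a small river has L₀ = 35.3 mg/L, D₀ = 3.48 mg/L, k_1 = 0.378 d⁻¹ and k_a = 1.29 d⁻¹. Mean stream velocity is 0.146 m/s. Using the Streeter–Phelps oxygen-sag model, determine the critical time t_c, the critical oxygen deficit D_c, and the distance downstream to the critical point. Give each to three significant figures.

At the critical point dD/dt = 0, so k_1 L₀ e^(−k_1 t) = k_a D. Substituting D(t) from the Streeter–Phelps equation and solving for t gives
t_c = ln[(k_a/k_1)(1 − D₀(k_a−k_1)/(k_1 L₀))] / (k_a−k_1).
Here k_a−k_1 = 0.9120 d⁻¹ and 1 − D₀(k_a−k_1)/(k_1 L₀) = 1 − 3.48×0.9120/(0.378×35.3) = 0.7621, so
t_c = ln(3.413 × 0.7621) / 0.9120 = 0.9559 / 0.9120 = 1.048 d.
D_c = (k_1/k_a) L₀ e^(−k_1 t_c) = (0.378/1.29) × 35.3 × e^(−0.378×1.048) = 0.2930 × 35.3 × 0.6729 = 6.960 mg/L.
x_c = v t_c = 0.146 m/s × 1.048 d × 86400 s/d = 13220 m ≈ 13.2 km.

t_c ≈ 1.05 d; D_c ≈ 6.96 mg/L; x_c ≈ 13.2 km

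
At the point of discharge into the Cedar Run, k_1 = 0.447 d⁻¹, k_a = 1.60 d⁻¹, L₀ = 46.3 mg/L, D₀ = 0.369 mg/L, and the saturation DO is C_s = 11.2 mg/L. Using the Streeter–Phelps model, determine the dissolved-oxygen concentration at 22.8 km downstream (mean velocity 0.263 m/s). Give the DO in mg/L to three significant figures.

Travel time t = x/v = 22.8 km / (0.263 m/s) = 22800 m / 0.263 m/s = 86690 s = 1.003 d.
k_1 L₀/(k_a−k_1) = 0.447×46.3/(1.60−0.447) = 20.70/1.153 = 17.95 mg/L.
e^(−k_1 t) = e^(−0.447×1.003) = 0.6386; e^(−k_a t) = e^(−1.60×1.003) = 0.2008.
D = 17.95 × (0.6386 − 0.2008) + 0.369 × 0.2008 = 7.858 + 0.07410 = 7.932 mg/L.
DO = C_s − D = 11.2 − 7.932 = 3.268 mg/L.

DO ≈ 3.27 mg/L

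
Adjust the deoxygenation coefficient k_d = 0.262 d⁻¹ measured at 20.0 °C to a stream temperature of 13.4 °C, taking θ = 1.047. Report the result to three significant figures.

k_d ≈ 0.193 d⁻¹

k_d(T₂) = k_d(T₁) · θ^(T₂−T₁) = 0.262 × 1.047^(13.4−20.0)
= 0.262 × 1.047^-6.60 = 0.262 × 0.7385 = 0.1935 d⁻¹.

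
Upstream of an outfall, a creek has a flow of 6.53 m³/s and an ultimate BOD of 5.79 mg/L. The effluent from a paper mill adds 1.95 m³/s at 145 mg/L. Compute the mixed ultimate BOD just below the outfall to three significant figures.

Flow-weighted mixing: C = (Q_r C_r + Q_w C_w)/(Q_r + Q_w)
= (6.53×5.79 + 1.95×145)/(6.53 + 1.95) = 320.6/8.480 = 37.80 mg/L.

37.8 mg/L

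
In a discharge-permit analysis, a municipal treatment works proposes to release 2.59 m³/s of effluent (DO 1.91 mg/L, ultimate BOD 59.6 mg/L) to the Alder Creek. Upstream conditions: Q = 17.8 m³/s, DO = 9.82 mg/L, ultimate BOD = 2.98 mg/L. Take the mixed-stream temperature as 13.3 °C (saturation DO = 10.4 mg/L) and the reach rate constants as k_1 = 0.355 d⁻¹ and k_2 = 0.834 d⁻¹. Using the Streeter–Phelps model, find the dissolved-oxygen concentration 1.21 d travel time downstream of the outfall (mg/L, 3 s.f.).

DO ≈ 7.66 mg/L

Mixed DO = (17.8×9.82 + 2.59×1.91)/(17.8+2.59) = 179.7/20.39 = 8.815 mg/L.
Mixed L₀ = (17.8×2.98 + 2.59×59.6)/(20.39) = 207.4/20.39 = 10.17 mg/L.
Initial deficit D₀ = C_s − DO₀ = 10.4 − 8.815 = 1.585 mg/L.
D(1.21) = [0.355×10.17/(0.834−0.355)](e^(−0.355×1.21) − e^(−0.834×1.21)) + 1.585 e^(−0.834×1.21)
= 7.539 × (0.6508 − 0.3645) + 1.585 × 0.3645 = 2.736 mg/L.
DO = 10.4 − 2.736 = 7.664 mg/L.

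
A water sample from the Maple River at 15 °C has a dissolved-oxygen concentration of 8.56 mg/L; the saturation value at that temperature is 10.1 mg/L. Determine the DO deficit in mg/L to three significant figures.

D ≈ 1.54 mg/L

D = C_s − C = 10.1 − 8.56 = 1.54 mg/L.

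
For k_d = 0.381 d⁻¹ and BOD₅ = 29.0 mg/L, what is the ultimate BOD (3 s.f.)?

L₀ ≈ 34.1 mg/L

BOD₅ = L₀(1 − e^(−5k_d)) ⇒ L₀ = BOD₅ / (1 − e^(−5×0.381))
= 29.0 / (1 − 0.1488) = 29.0 / 0.8512 = 34.07 mg/L.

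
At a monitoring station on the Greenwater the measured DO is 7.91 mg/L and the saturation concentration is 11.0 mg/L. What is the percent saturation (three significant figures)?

71.9 % saturation

% saturation = C/C_s × 100 = 7.91/11.0 × 100 = 71.9 %.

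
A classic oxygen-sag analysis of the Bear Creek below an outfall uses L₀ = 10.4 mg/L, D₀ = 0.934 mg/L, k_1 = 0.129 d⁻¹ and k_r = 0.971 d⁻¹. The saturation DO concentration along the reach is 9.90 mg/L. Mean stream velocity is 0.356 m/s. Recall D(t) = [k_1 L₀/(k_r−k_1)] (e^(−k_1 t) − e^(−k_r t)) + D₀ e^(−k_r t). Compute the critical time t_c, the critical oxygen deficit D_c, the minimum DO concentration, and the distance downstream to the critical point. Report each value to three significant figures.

t_c = [1/(k_r−k_1)] ln[(k_r/k_1)(1 − D₀(k_r−k_1)/(k_1 L₀))]
= [1/(0.971−0.129)] ln[(0.971/0.129)(1 − 0.934×0.8420/(0.129×10.4))]
= (1/0.8420) ln[7.527 × 0.4138] = 1.188 × ln(3.115) = 1.188 × 1.136 = 1.349 d.
L(t_c) = L₀ e^(−k_1 t_c) = 10.4 × 0.8402 = 8.738 mg/L, and at the critical point k_r D_c = k_1 L, so D_c = (0.129/0.971) × 8.738 = 1.161 mg/L.
Minimum DO = C_s − D_c = 9.90 − 1.161 = 8.739 mg/L.
x_c = v t_c = 0.356 m/s × 1.349 d × 86400 s/d = 41500 m ≈ 41.5 km.

t_c ≈ 1.35 d; D_c ≈ 1.16 mg/L; min DO ≈ 8.74 mg/L; x_c ≈ 41.5 km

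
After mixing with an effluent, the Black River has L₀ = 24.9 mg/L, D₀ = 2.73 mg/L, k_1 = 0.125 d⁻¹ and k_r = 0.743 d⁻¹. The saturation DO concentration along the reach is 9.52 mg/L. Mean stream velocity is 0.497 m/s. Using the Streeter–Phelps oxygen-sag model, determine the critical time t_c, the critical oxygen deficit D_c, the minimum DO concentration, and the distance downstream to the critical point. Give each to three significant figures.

With k_r/k_1 = 5.944 and 1 − D₀(k_r−k_1)/(k_1 L₀) = 0.4579,
t_c = ln(5.944 × 0.4579) / (0.743 − 0.125) = ln(2.722) / 0.6180 = 1.001/0.6180 = 1.620 d.
L(t_c) = L₀ e^(−k_1 t_c) = 24.9 × 0.8167 = 20.33 mg/L, and at the critical point k_r D_c = k_1 L, so D_c = (0.125/0.743) × 20.33 = 3.421 mg/L.
Minimum DO = C_s − D_c = 9.52 − 3.421 = 6.099 mg/L.
x_c = v t_c = 0.497 m/s × 1.620 d × 86400 s/d = 69580 m ≈ 69.6 km.

t_c ≈ 1.62 d; D_c ≈ 3.42 mg/L; min DO ≈ 6.10 mg/L; x_c ≈ 69.6 km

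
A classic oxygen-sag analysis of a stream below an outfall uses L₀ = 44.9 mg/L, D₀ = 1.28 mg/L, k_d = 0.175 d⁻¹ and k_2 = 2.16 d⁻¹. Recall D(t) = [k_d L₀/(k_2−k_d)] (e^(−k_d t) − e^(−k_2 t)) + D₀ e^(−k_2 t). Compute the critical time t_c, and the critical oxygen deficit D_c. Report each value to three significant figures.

t_c ≈ 1.07 d; D_c ≈ 3.02 mg/L

At the critical point dD/dt = 0, so k_d L₀ e^(−k_d t) = k_2 D. Substituting D(t) from the Streeter–Phelps equation and solving for t gives
t_c = ln[(k_2/k_d)(1 − D₀(k_2−k_d)/(k_d L₀))] / (k_2−k_d).
Here k_2−k_d = 1.985 d⁻¹ and 1 − D₀(k_2−k_d)/(k_d L₀) = 1 − 1.28×1.985/(0.175×44.9) = 0.6766, so
t_c = ln(12.34 × 0.6766) / 1.985 = 2.122 / 1.985 = 1.069 d.
L(t_c) = L₀ e^(−k_d t_c) = 44.9 × 0.8293 = 37.24 mg/L, and at the critical point k_2 D_c = k_d L, so D_c = (0.175/2.16) × 37.24 = 3.017 mg/L.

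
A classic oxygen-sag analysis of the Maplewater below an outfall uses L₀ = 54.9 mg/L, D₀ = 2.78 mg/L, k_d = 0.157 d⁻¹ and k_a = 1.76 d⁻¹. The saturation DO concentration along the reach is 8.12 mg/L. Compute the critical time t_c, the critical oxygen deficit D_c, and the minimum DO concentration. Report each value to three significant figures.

With k_a/k_d = 11.21 and 1 − D₀(k_a−k_d)/(k_d L₀) = 0.4830,
t_c = ln(11.21 × 0.4830) / (1.76 − 0.157) = ln(5.414) / 1.603 = 1.689/1.603 = 1.054 d.
L(t_c) = L₀ e^(−k_d t_c) = 54.9 × 0.8475 = 46.53 mg/L, and at the critical point k_a D_c = k_d L, so D_c = (0.157/1.76) × 46.53 = 4.151 mg/L.
Minimum DO = C_s − D_c = 8.12 − 4.151 = 3.969 mg/L.

t_c ≈ 1.05 d; D_c ≈ 4.15 mg/L; min DO ≈ 3.97 mg/L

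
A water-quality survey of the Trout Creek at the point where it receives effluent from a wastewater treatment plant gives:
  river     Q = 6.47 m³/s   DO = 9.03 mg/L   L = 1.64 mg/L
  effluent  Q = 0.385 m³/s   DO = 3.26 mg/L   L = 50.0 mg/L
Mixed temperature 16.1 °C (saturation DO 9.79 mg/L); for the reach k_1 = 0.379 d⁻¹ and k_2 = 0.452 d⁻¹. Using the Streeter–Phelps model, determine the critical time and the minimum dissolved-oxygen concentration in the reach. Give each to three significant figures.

t_c ≈ 1.74 d; minimum DO ≈ 7.90 mg/L

Mixed DO = (6.47×9.03 + 0.385×3.26)/(6.47+0.385) = 59.68/6.855 = 8.706 mg/L.
Mixed L₀ = (6.47×1.64 + 0.385×50.0)/(6.855) = 29.86/6.855 = 4.356 mg/L.
Initial deficit D₀ = C_s − DO₀ = 9.79 − 8.706 = 1.084 mg/L.
t_c = (1/0.07300) ln[(0.452/0.379)(1 − 1.084×0.07300/(0.379×4.356))] = 13.70 × ln(1.135) = 1.740 d.
D_c = (0.379/0.452) × 4.356 × e^(−0.379×1.740) = 0.8385 × 4.356 × 0.5171 = 1.889 mg/L.
Minimum DO = 9.79 − 1.889 = 7.901 mg/L.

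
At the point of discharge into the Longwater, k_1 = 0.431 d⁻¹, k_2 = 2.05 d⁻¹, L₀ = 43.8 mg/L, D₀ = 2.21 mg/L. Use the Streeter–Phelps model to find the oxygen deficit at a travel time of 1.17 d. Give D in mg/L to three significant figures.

D ≈ 6.18 mg/L

k_1 L₀/(k_2−k_1) = 0.431×43.8/(2.05−0.431) = 18.88/1.619 = 11.66 mg/L.
e^(−k_1 t) = e^(−0.431×1.170) = 0.6039; e^(−k_2 t) = e^(−2.05×1.170) = 0.09085.
D = 11.66 × (0.6039 − 0.09085) + 2.21 × 0.09085 = 5.983 + 0.2008 = 6.184 mg/L.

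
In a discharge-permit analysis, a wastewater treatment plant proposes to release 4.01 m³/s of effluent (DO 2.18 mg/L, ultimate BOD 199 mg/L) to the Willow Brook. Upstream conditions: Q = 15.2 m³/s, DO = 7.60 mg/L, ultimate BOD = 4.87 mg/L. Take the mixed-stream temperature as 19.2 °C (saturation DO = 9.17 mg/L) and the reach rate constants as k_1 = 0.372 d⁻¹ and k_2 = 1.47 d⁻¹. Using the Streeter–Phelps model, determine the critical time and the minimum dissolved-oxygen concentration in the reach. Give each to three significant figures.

Mixed DO = (15.2×7.60 + 4.01×2.18)/(15.2+4.01) = 124.3/19.21 = 6.469 mg/L.
Mixed L₀ = (15.2×4.87 + 4.01×199)/(19.21) = 872.0/19.21 = 45.39 mg/L.
Initial deficit D₀ = C_s − DO₀ = 9.17 − 6.469 = 2.701 mg/L.
t_c = (1/1.098) ln[(1.47/0.372)(1 − 2.701×1.098/(0.372×45.39))] = 0.9107 × ln(3.258) = 1.076 d.
D_c = (0.372/1.47) × 45.39 × e^(−0.372×1.076) = 0.2531 × 45.39 × 0.6702 = 7.699 mg/L.
Minimum DO = 9.17 − 7.699 = 1.471 mg/L.

t_c ≈ 1.08 d; minimum DO ≈ 1.47 mg/L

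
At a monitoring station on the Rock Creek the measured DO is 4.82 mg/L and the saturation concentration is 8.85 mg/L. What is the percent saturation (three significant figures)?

% saturation = C/C_s × 100 = 4.82/8.85 × 100 = 54.5 %.

54.5 % saturation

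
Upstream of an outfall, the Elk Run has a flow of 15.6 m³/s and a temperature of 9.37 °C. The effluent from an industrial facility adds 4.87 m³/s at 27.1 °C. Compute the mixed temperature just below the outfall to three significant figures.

Flow-weighted mixing: C = (Q_r C_r + Q_w C_w)/(Q_r + Q_w)
= (15.6×9.37 + 4.87×27.1)/(15.6 + 4.87) = 278.1/20.47 = 13.59 °C.

13.6 °C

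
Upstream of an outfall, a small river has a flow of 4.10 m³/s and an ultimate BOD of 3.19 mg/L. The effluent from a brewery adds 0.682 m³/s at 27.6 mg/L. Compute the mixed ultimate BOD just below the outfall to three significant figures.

Flow-weighted mixing: C = (Q_r C_r + Q_w C_w)/(Q_r + Q_w)
= (4.10×3.19 + 0.682×27.6)/(4.10 + 0.682) = 31.90/4.782 = 6.671 mg/L.

6.67 mg/L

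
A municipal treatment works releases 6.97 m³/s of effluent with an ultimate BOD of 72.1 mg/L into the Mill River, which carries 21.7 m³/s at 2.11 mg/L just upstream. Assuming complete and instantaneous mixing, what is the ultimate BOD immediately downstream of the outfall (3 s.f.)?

Flow-weighted mixing: C = (Q_r C_r + Q_w C_w)/(Q_r + Q_w)
= (21.7×2.11 + 6.97×72.1)/(21.7 + 6.97) = 548.3/28.67 = 19.13 mg/L.

19.1 mg/L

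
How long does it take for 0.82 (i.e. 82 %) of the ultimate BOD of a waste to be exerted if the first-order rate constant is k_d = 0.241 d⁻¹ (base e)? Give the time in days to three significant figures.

y/L₀ = 1 − e^(−k_d t) = 0.82 ⇒ e^(−k_d t) = 0.180
t = −ln(0.180) / 0.241 = 1.715 / 0.241 = 7.115 d.

t ≈ 7.12 d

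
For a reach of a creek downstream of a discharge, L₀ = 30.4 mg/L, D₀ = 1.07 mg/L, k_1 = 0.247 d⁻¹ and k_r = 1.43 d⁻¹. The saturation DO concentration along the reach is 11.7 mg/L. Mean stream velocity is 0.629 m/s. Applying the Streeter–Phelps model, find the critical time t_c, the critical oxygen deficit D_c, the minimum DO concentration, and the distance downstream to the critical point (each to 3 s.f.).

t_c = [1/(k_r−k_1)] ln[(k_r/k_1)(1 − D₀(k_r−k_1)/(k_1 L₀))]
= [1/(1.43−0.247)] ln[(1.43/0.247)(1 − 1.07×1.183/(0.247×30.4))]
= (1/1.183) ln[5.789 × 0.8314] = 0.8453 × ln(4.814) = 0.8453 × 1.571 = 1.328 d.
L(t_c) = L₀ e^(−k_1 t_c) = 30.4 × 0.7203 = 21.90 mg/L, and at the critical point k_r D_c = k_1 L, so D_c = (0.247/1.43) × 21.90 = 3.782 mg/L.
Minimum DO = C_s − D_c = 11.7 − 3.782 = 7.918 mg/L.
x_c = v t_c = 0.629 m/s × 1.328 d × 86400 s/d = 72190 m ≈ 72.2 km.

t_c ≈ 1.33 d; D_c ≈ 3.78 mg/L; min DO ≈ 7.92 mg/L; x_c ≈ 72.2 km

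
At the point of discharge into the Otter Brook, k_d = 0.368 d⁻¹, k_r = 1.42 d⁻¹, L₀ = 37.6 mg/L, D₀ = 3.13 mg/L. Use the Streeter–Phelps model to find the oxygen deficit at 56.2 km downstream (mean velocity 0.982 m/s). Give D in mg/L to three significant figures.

Travel time t = x/v = 56.2 km / (0.982 m/s) = 56200 m / 0.982 m/s = 57230 s = 0.6624 d.
k_d L₀/(k_r−k_d) = 0.368×37.6/(1.42−0.368) = 13.84/1.052 = 13.15 mg/L.
e^(−k_d t) = e^(−0.368×0.6624) = 0.7837; e^(−k_r t) = e^(−1.42×0.6624) = 0.3904.
D = 13.15 × (0.7837 − 0.3904) + 3.13 × 0.3904 = 5.173 + 1.222 = 6.395 mg/L.

D ≈ 6.39 mg/L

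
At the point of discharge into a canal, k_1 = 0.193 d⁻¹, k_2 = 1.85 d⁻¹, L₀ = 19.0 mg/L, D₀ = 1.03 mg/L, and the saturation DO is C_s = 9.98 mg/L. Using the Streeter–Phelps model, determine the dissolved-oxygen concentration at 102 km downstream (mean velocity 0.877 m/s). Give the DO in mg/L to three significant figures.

Travel time t = x/v = 102 km / (0.877 m/s) = 102000 m / 0.877 m/s = 116300 s = 1.346 d.
k_1 L₀/(k_2−k_1) = 0.193×19.0/(1.85−0.193) = 3.667/1.657 = 2.213 mg/L.
e^(−k_1 t) = e^(−0.193×1.346) = 0.7712; e^(−k_2 t) = e^(−1.85×1.346) = 0.08288.
D = 2.213 × (0.7712 − 0.08288) + 1.03 × 0.08288 = 1.523 + 0.08537 = 1.609 mg/L.
DO = C_s − D = 9.98 − 1.609 = 8.371 mg/L.

DO ≈ 8.37 mg/L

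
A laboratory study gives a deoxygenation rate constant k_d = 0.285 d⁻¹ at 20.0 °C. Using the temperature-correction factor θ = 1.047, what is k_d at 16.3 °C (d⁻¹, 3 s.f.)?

k_d(T₂) = k_d(T₁) · θ^(T₂−T₁) = 0.285 × 1.047^(16.3−20.0)
= 0.285 × 1.047^-3.70 = 0.285 × 0.8437 = 0.2405 d⁻¹.

k_d ≈ 0.240 d⁻¹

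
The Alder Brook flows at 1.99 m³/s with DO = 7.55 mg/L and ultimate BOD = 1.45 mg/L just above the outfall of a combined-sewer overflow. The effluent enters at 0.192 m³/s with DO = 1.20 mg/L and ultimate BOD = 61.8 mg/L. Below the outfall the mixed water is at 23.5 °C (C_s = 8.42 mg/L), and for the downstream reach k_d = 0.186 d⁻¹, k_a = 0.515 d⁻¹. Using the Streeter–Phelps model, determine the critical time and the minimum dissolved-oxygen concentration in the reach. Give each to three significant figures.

t_c ≈ 1.67 d; minimum DO ≈ 6.63 mg/L

Mixed DO = (1.99×7.55 + 0.192×1.20)/(1.99+0.192) = 15.25/2.182 = 6.991 mg/L.
Mixed L₀ = (1.99×1.45 + 0.192×61.8)/(2.182) = 14.75/2.182 = 6.760 mg/L.
Initial deficit D₀ = C_s − DO₀ = 8.42 − 6.991 = 1.429 mg/L.
t_c = (1/0.3290) ln[(0.515/0.186)(1 − 1.429×0.3290/(0.186×6.760))] = 3.040 × ln(1.734) = 1.673 d.
D_c = (0.186/0.515) × 6.760 × e^(−0.186×1.673) = 0.3612 × 6.760 × 0.7326 = 1.789 mg/L.
Minimum DO = 8.42 − 1.789 = 6.631 mg/L.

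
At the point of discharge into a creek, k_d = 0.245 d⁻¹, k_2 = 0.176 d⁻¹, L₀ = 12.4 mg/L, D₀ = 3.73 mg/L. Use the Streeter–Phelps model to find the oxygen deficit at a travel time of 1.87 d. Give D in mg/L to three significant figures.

k_d L₀/(k_2−k_d) = 0.245×12.4/(0.176−0.245) = 3.038/-0.06900 = -44.03 mg/L.
e^(−k_d t) = e^(−0.245×1.870) = 0.6325; e^(−k_2 t) = e^(−0.176×1.870) = 0.7196.
D = -44.03 × (0.6325 − 0.7196) + 3.73 × 0.7196 = 3.835 + 2.684 = 6.519 mg/L.

D ≈ 6.52 mg/L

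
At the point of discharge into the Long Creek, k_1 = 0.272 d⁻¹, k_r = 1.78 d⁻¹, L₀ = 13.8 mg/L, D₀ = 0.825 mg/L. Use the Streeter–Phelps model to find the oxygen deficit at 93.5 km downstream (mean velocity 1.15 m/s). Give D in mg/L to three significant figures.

Travel time t = x/v = 93.5 km / (1.15 m/s) = 93500 m / 1.15 m/s = 81300 s = 0.9410 d.
k_1 L₀/(k_r−k_1) = 0.272×13.8/(1.78−0.272) = 3.754/1.508 = 2.489 mg/L.
e^(−k_1 t) = e^(−0.272×0.9410) = 0.7742; e^(−k_r t) = e^(−1.78×0.9410) = 0.1873.
D = 2.489 × (0.7742 − 0.1873) + 0.825 × 0.1873 = 1.461 + 0.1545 = 1.615 mg/L.

D ≈ 1.62 mg/L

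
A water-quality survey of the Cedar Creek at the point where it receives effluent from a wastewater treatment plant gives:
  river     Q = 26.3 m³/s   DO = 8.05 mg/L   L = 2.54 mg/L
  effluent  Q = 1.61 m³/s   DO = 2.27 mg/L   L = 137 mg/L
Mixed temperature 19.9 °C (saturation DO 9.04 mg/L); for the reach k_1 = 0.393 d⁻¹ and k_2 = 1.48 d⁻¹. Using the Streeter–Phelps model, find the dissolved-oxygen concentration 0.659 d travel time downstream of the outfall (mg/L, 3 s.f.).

Mixed DO = (26.3×8.05 + 1.61×2.27)/(26.3+1.61) = 215.4/27.91 = 7.717 mg/L.
Mixed L₀ = (26.3×2.54 + 1.61×137)/(27.91) = 287.4/27.91 = 10.30 mg/L.
Initial deficit D₀ = C_s − DO₀ = 9.04 − 7.717 = 1.323 mg/L.
D(0.659) = [0.393×10.30/(1.48−0.393)](e^(−0.393×0.659) − e^(−1.48×0.659)) + 1.323 e^(−1.48×0.659)
= 3.723 × (0.7718 − 0.3771) + 1.323 × 0.3771 = 1.969 mg/L.
DO = 9.04 − 1.969 = 7.071 mg/L.

DO ≈ 7.07 mg/L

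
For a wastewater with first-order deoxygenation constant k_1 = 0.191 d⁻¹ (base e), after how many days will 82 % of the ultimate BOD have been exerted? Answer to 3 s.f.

t ≈ 8.98 d

y/L₀ = 1 − e^(−k_1 t) = 0.82 ⇒ e^(−k_1 t) = 0.180
t = −ln(0.180) / 0.191 = 1.715 / 0.191 = 8.978 d.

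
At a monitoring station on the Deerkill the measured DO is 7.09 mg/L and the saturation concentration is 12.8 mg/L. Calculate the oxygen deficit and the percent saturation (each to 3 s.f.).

D ≈ 5.71 mg/L; 55.4 % saturation

D = C_s − C = 12.8 − 7.09 = 5.71 mg/L.
% saturation = 7.09/12.8 × 100 = 55.4 %.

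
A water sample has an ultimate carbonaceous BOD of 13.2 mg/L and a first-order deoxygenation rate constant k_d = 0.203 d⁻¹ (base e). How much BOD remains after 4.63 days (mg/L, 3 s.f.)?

L ≈ 5.16 mg/L

L_t = L₀ e^(−k_d t) = 13.2 × e^(−0.203×4.63) = 13.2 × 0.3907 = 5.157 mg/L.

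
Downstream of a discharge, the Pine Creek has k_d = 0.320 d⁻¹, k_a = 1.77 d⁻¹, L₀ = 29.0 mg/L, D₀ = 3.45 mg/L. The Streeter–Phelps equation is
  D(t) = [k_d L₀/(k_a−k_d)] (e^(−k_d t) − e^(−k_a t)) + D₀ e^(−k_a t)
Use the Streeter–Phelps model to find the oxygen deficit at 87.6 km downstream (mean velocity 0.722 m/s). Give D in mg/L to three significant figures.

Travel time t = x/v = 87.6 km / (0.722 m/s) = 87600 m / 0.722 m/s = 121300 s = 1.404 d.
k_d L₀/(k_a−k_d) = 0.320×29.0/(1.77−0.320) = 9.280/1.450 = 6.400 mg/L.
e^(−k_d t) = e^(−0.320×1.404) = 0.6380; e^(−k_a t) = e^(−1.77×1.404) = 0.08328.
D = 6.400 × (0.6380 − 0.08328) + 3.45 × 0.08328 = 3.550 + 0.2873 = 3.838 mg/L.

D ≈ 3.84 mg/L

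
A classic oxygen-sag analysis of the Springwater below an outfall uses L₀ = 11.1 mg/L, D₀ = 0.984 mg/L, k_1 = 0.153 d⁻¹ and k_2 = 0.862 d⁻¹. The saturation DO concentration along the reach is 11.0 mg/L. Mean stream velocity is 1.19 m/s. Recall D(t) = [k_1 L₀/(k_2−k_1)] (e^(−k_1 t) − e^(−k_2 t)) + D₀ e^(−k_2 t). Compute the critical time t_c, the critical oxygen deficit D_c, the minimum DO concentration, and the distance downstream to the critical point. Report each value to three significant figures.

t_c = [1/(k_2−k_1)] ln[(k_2/k_1)(1 − D₀(k_2−k_1)/(k_1 L₀))]
= [1/(0.862−0.153)] ln[(0.862/0.153)(1 − 0.984×0.7090/(0.153×11.1))]
= (1/0.7090) ln[5.634 × 0.5892] = 1.410 × ln(3.320) = 1.410 × 1.200 = 1.692 d.
L(t_c) = L₀ e^(−k_1 t_c) = 11.1 × 0.7719 = 8.568 mg/L, and at the critical point k_2 D_c = k_1 L, so D_c = (0.153/0.862) × 8.568 = 1.521 mg/L.
Minimum DO = C_s − D_c = 11.0 − 1.521 = 9.479 mg/L.
x_c = v t_c = 1.19 m/s × 1.692 d × 86400 s/d = 174000 m ≈ 174 km.

t_c ≈ 1.69 d; D_c ≈ 1.52 mg/L; min DO ≈ 9.48 mg/L; x_c ≈ 174 km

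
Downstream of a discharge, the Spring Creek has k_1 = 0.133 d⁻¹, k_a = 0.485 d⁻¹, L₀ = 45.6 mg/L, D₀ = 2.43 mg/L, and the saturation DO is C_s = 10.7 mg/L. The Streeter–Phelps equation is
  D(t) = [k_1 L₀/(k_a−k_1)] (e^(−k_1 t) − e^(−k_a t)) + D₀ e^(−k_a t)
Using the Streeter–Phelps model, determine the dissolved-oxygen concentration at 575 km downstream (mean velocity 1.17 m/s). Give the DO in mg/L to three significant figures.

Travel time t = x/v = 575 km / (1.17 m/s) = 575000 m / 1.17 m/s = 491500 s = 5.688 d.
k_1 L₀/(k_a−k_1) = 0.133×45.6/(0.485−0.133) = 6.065/0.3520 = 17.23 mg/L.
e^(−k_1 t) = e^(−0.133×5.688) = 0.4693; e^(−k_a t) = e^(−0.485×5.688) = 0.06337.
D = 17.23 × (0.4693 − 0.06337) + 2.43 × 0.06337 = 6.994 + 0.1540 = 7.148 mg/L.
DO = C_s − D = 10.7 − 7.148 = 3.552 mg/L.

DO ≈ 3.55 mg/L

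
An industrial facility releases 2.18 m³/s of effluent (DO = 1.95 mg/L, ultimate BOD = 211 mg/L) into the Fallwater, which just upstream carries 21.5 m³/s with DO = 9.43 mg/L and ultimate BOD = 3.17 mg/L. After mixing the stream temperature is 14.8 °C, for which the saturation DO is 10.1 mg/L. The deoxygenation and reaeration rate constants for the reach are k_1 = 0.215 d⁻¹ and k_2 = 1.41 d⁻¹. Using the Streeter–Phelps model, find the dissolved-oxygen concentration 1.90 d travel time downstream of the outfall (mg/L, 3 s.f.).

DO ≈ 7.62 mg/L

Mixed DO = (21.5×9.43 + 2.18×1.95)/(21.5+2.18) = 207.0/23.68 = 8.741 mg/L.
Mixed L₀ = (21.5×3.17 + 2.18×211)/(23.68) = 528.1/23.68 = 22.30 mg/L.
Initial deficit D₀ = C_s − DO₀ = 10.1 − 8.741 = 1.359 mg/L.
D(1.90) = [0.215×22.30/(1.41−0.215)](e^(−0.215×1.90) − e^(−1.41×1.90)) + 1.359 e^(−1.41×1.90)
= 4.013 × (0.6646 − 0.06863) + 1.359 × 0.06863 = 2.485 mg/L.
DO = 10.1 − 2.485 = 7.615 mg/L.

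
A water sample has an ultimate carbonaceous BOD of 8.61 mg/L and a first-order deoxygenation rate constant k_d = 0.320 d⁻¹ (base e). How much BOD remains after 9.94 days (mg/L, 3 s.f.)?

L ≈ 0.358 mg/L

L_t = L₀ e^(−k_d t) = 8.61 × e^(−0.320×9.94) = 8.61 × 0.04155 = 0.3578 mg/L.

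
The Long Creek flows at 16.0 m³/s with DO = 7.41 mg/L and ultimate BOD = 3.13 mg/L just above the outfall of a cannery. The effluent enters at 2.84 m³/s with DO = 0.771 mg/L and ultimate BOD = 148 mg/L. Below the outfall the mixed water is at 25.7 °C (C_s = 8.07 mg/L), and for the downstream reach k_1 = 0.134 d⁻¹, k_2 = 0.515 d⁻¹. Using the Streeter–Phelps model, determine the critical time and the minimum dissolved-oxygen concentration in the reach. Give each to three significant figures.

Mixed DO = (16.0×7.41 + 2.84×0.771)/(16.0+2.84) = 120.7/18.84 = 6.409 mg/L.
Mixed L₀ = (16.0×3.13 + 2.84×148)/(18.84) = 470.4/18.84 = 24.97 mg/L.
Initial deficit D₀ = C_s − DO₀ = 8.07 − 6.409 = 1.661 mg/L.
t_c = (1/0.3810) ln[(0.515/0.134)(1 − 1.661×0.3810/(0.134×24.97))] = 2.625 × ln(3.116) = 2.983 d.
D_c = (0.134/0.515) × 24.97 × e^(−0.134×2.983) = 0.2602 × 24.97 × 0.6705 = 4.356 mg/L.
Minimum DO = 8.07 − 4.356 = 3.714 mg/L.

t_c ≈ 2.98 d; minimum DO ≈ 3.71 mg/L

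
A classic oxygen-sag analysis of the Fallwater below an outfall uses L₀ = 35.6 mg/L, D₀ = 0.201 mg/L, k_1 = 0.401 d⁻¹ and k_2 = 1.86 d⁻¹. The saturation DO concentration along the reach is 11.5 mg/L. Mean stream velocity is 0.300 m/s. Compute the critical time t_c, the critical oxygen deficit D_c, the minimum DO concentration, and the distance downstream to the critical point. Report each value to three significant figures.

t_c ≈ 1.04 d; D_c ≈ 5.06 mg/L; min DO ≈ 6.44 mg/L; x_c ≈ 26.9 km

With k_2/k_1 = 4.638 and 1 − D₀(k_2−k_1)/(k_1 L₀) = 0.9795,
t_c = ln(4.638 × 0.9795) / (1.86 − 0.401) = ln(4.543) / 1.459 = 1.514/1.459 = 1.037 d.
L(t_c) = L₀ e^(−k_1 t_c) = 35.6 × 0.6597 = 23.48 mg/L, and at the critical point k_2 D_c = k_1 L, so D_c = (0.401/1.86) × 23.48 = 5.063 mg/L.
Minimum DO = C_s − D_c = 11.5 − 5.063 = 6.437 mg/L.
x_c = v t_c = 0.300 m/s × 1.037 d × 86400 s/d = 26890 m ≈ 26.9 km.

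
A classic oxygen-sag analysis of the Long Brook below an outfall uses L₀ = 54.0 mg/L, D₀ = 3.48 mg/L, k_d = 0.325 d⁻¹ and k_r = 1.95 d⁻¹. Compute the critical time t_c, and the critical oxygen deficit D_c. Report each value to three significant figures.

t_c = [1/(k_r−k_d)] ln[(k_r/k_d)(1 − D₀(k_r−k_d)/(k_d L₀))]
= [1/(1.95−0.325)] ln[(1.95/0.325)(1 − 3.48×1.625/(0.325×54.0))]
= (1/1.625) ln[6.000 × 0.6778] = 0.6154 × ln(4.067) = 0.6154 × 1.403 = 0.8633 d.
D_c = (k_d/k_r) L₀ e^(−k_d t_c) = (0.325/1.95) × 54.0 × e^(−0.325×0.8633) = 0.1667 × 54.0 × 0.7554 = 6.798 mg/L.

t_c ≈ 0.863 d; D_c ≈ 6.80 mg/L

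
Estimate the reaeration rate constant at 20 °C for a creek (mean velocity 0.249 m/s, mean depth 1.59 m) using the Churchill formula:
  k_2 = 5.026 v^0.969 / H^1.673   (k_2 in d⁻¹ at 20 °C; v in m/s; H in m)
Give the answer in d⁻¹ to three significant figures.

k_2 ≈ 0.601 d⁻¹

k_2 = 5.026 × 0.249^0.969 / 1.59^1.673 = 5.026 × 0.2600 / 2.172 = 0.6015 d⁻¹.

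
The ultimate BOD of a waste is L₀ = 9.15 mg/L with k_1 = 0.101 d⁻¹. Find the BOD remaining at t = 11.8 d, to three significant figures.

L_t = L₀ e^(−k_1 t) = 9.15 × e^(−0.101×11.8) = 9.15 × 0.3037 = 2.779 mg/L.

L ≈ 2.78 mg/L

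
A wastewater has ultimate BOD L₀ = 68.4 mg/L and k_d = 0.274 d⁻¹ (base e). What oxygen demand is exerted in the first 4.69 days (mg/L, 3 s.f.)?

y_t = L₀(1 − e^(−k_d t)) = 68.4 × (1 − e^(−0.274×4.69))
= 68.4 × (1 − 0.2766) = 68.4 × 0.7234 = 49.48 mg/L.

y ≈ 49.5 mg/L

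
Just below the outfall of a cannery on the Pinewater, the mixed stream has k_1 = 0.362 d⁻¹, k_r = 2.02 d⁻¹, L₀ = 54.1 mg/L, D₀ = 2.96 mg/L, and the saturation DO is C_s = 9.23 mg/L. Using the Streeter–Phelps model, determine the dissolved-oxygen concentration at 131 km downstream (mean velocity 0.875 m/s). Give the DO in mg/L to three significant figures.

Travel time t = x/v = 131 km / (0.875 m/s) = 131000 m / 0.875 m/s = 149700 s = 1.733 d.
k_1 L₀/(k_r−k_1) = 0.362×54.1/(2.02−0.362) = 19.58/1.658 = 11.81 mg/L.
e^(−k_1 t) = e^(−0.362×1.733) = 0.5340; e^(−k_r t) = e^(−2.02×1.733) = 0.03019.
D = 11.81 × (0.5340 − 0.03019) + 2.96 × 0.03019 = 5.952 + 0.08936 = 6.041 mg/L.
DO = C_s − D = 9.23 − 6.041 = 3.189 mg/L.

DO ≈ 3.19 mg/L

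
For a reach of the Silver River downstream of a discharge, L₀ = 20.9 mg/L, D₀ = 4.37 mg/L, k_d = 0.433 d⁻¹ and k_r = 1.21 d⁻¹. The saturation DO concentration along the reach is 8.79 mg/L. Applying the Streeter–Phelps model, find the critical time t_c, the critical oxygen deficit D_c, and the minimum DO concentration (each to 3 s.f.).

t_c ≈ 0.717 d; D_c ≈ 5.48 mg/L; min DO ≈ 3.31 mg/L

With k_r/k_d = 2.794 and 1 − D₀(k_r−k_d)/(k_d L₀) = 0.6248,
t_c = ln(2.794 × 0.6248) / (1.21 − 0.433) = ln(1.746) / 0.7770 = 0.5573/0.7770 = 0.7173 d.
L(t_c) = L₀ e^(−k_d t_c) = 20.9 × 0.7330 = 15.32 mg/L, and at the critical point k_r D_c = k_d L, so D_c = (0.433/1.21) × 15.32 = 5.482 mg/L.
Minimum DO = C_s − D_c = 8.79 − 5.482 = 3.308 mg/L.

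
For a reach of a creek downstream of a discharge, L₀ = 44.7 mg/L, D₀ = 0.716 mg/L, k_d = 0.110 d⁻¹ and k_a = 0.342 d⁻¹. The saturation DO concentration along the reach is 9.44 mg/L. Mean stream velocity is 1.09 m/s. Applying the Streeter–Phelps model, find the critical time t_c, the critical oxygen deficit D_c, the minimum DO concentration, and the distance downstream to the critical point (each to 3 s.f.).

t_c ≈ 4.74 d; D_c ≈ 8.53 mg/L; min DO ≈ 0.906 mg/L; x_c ≈ 447 km

With k_a/k_d = 3.109 and 1 − D₀(k_a−k_d)/(k_d L₀) = 0.9662,
t_c = ln(3.109 × 0.9662) / (0.342 − 0.110) = ln(3.004) / 0.2320 = 1.100/0.2320 = 4.741 d.
L(t_c) = L₀ e^(−k_d t_c) = 44.7 × 0.5936 = 26.53 mg/L, and at the critical point k_a D_c = k_d L, so D_c = (0.110/0.342) × 26.53 = 8.534 mg/L.
Minimum DO = C_s − D_c = 9.44 − 8.534 = 0.9056 mg/L.
x_c = v t_c = 1.09 m/s × 4.741 d × 86400 s/d = 446500 m ≈ 447 km.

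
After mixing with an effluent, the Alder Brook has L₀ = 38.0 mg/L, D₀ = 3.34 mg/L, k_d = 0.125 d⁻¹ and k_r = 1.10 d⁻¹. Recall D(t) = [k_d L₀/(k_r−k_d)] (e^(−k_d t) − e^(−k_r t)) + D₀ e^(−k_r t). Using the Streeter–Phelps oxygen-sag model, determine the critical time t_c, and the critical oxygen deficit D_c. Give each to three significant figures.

t_c ≈ 1.04 d; D_c ≈ 3.79 mg/L

With k_r/k_d = 8.800 and 1 − D₀(k_r−k_d)/(k_d L₀) = 0.3144,
t_c = ln(8.800 × 0.3144) / (1.10 − 0.125) = ln(2.767) / 0.9750 = 1.018/0.9750 = 1.044 d.
D_c = (k_d/k_r) L₀ e^(−k_d t_c) = (0.125/1.10) × 38.0 × e^(−0.125×1.044) = 0.1136 × 38.0 × 0.8777 = 3.790 mg/L.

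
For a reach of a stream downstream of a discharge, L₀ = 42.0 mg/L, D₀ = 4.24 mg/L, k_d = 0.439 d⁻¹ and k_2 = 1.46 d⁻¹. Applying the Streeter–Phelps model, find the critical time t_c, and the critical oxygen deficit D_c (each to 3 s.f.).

t_c ≈ 0.915 d; D_c ≈ 8.45 mg/L

With k_2/k_d = 3.326 and 1 − D₀(k_2−k_d)/(k_d L₀) = 0.7652,
t_c = ln(3.326 × 0.7652) / (1.46 − 0.439) = ln(2.545) / 1.021 = 0.9341/1.021 = 0.9149 d.
D_c = (k_d/k_2) L₀ e^(−k_d t_c) = (0.439/1.46) × 42.0 × e^(−0.439×0.9149) = 0.3007 × 42.0 × 0.6692 = 8.452 mg/L.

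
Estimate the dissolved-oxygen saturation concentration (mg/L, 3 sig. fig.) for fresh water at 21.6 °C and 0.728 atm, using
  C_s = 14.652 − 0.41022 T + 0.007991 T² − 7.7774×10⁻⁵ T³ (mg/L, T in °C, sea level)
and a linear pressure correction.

C_s ≈ 6.36 mg/L

At sea level: C_s = 14.652 − 0.41022×21.6 + 0.007991×21.6² − 7.7774×10⁻⁵×21.6³ = 8.736 mg/L.
Pressure correction: C_s' = 8.736 × 0.728 = 6.360 mg/L.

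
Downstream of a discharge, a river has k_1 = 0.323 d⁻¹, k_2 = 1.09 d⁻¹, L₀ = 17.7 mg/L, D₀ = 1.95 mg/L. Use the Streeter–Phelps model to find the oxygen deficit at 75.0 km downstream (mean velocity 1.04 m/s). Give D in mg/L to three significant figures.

D ≈ 3.48 mg/L

Travel time t = x/v = 75.0 km / (1.04 m/s) = 75000 m / 1.04 m/s = 72120 s = 0.8347 d.
k_1 L₀/(k_2−k_1) = 0.323×17.7/(1.09−0.323) = 5.717/0.7670 = 7.454 mg/L.
e^(−k_1 t) = e^(−0.323×0.8347) = 0.7637; e^(−k_2 t) = e^(−1.09×0.8347) = 0.4026.
D = 7.454 × (0.7637 − 0.4026) + 1.95 × 0.4026 = 2.691 + 0.7851 = 3.477 mg/L.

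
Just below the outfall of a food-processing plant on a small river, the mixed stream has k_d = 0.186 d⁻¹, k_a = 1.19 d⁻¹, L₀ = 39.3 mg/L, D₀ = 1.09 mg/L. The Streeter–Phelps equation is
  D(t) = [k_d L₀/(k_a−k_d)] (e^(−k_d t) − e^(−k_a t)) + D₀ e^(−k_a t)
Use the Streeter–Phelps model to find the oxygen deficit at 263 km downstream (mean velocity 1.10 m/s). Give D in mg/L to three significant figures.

D ≈ 4.12 mg/L

Travel time t = x/v = 263 km / (1.10 m/s) = 263000 m / 1.10 m/s = 239100 s = 2.767 d.
k_d L₀/(k_a−k_d) = 0.186×39.3/(1.19−0.186) = 7.310/1.004 = 7.281 mg/L.
e^(−k_d t) = e^(−0.186×2.767) = 0.5977; e^(−k_a t) = e^(−1.19×2.767) = 0.03714.
D = 7.281 × (0.5977 − 0.03714) + 1.09 × 0.03714 = 4.081 + 0.04048 = 4.122 mg/L.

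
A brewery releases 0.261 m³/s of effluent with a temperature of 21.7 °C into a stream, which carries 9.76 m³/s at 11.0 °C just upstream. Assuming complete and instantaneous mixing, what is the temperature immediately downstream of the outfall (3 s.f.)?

Flow-weighted mixing: C = (Q_r C_r + Q_w C_w)/(Q_r + Q_w)
= (9.76×11.0 + 0.261×21.7)/(9.76 + 0.261) = 113.0/10.02 = 11.28 °C.

11.3 °C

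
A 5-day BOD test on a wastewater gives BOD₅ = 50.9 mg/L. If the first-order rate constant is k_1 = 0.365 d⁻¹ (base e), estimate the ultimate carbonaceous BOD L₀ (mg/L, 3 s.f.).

BOD₅ = L₀(1 − e^(−5k_1)) ⇒ L₀ = BOD₅ / (1 − e^(−5×0.365))
= 50.9 / (1 − 0.1612) = 50.9 / 0.8388 = 60.68 mg/L.

L₀ ≈ 60.7 mg/L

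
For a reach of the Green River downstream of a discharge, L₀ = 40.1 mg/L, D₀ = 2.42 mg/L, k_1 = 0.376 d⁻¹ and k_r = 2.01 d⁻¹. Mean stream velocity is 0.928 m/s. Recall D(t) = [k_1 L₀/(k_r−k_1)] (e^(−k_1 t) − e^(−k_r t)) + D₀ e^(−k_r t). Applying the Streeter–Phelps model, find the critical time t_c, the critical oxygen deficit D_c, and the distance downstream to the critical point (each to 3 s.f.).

t_c ≈ 0.840 d; D_c ≈ 5.47 mg/L; x_c ≈ 67.3 km

At the critical point dD/dt = 0, so k_1 L₀ e^(−k_1 t) = k_r D. Substituting D(t) from the Streeter–Phelps equation and solving for t gives
t_c = ln[(k_r/k_1)(1 − D₀(k_r−k_1)/(k_1 L₀))] / (k_r−k_1).
Here k_r−k_1 = 1.634 d⁻¹ and 1 − D₀(k_r−k_1)/(k_1 L₀) = 1 − 2.42×1.634/(0.376×40.1) = 0.7377, so
t_c = ln(5.346 × 0.7377) / 1.634 = 1.372 / 1.634 = 0.8397 d.
L(t_c) = L₀ e^(−k_1 t_c) = 40.1 × 0.7292 = 29.24 mg/L, and at the critical point k_r D_c = k_1 L, so D_c = (0.376/2.01) × 29.24 = 5.470 mg/L.
x_c = v t_c = 0.928 m/s × 0.8397 d × 86400 s/d = 67330 m ≈ 67.3 km.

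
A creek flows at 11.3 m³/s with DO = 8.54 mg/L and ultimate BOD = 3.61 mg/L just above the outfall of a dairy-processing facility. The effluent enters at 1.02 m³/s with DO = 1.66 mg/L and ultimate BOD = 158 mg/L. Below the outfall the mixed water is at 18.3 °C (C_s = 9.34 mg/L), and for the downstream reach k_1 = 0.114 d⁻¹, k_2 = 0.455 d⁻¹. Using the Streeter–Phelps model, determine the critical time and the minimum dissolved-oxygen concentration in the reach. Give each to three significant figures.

Mixed DO = (11.3×8.54 + 1.02×1.66)/(11.3+1.02) = 98.20/12.32 = 7.970 mg/L.
Mixed L₀ = (11.3×3.61 + 1.02×158)/(12.32) = 202.0/12.32 = 16.39 mg/L.
Initial deficit D₀ = C_s − DO₀ = 9.34 − 7.970 = 1.370 mg/L.
t_c = (1/0.3410) ln[(0.455/0.114)(1 − 1.370×0.3410/(0.114×16.39))] = 2.933 × ln(2.994) = 3.216 d.
D_c = (0.114/0.455) × 16.39 × e^(−0.114×3.216) = 0.2505 × 16.39 × 0.6931 = 2.847 mg/L.
Minimum DO = 9.34 − 2.847 = 6.493 mg/L.

t_c ≈ 3.22 d; minimum DO ≈ 6.49 mg/L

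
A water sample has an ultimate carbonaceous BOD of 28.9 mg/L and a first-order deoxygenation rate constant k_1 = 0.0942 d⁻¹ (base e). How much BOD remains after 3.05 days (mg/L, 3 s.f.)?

L_t = L₀ e^(−k_1 t) = 28.9 × e^(−0.0942×3.05) = 28.9 × 0.7503 = 21.68 mg/L.

L ≈ 21.7 mg/L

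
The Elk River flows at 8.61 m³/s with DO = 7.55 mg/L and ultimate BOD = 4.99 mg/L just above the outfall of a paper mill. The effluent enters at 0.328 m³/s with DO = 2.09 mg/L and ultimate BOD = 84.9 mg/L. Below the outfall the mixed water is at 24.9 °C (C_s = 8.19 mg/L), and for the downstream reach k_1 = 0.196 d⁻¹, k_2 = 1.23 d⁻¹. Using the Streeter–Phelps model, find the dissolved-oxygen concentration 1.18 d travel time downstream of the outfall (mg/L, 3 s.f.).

DO ≈ 7.15 mg/L

Mixed DO = (8.61×7.55 + 0.328×2.09)/(8.61+0.328) = 65.69/8.938 = 7.350 mg/L.
Mixed L₀ = (8.61×4.99 + 0.328×84.9)/(8.938) = 70.81/8.938 = 7.922 mg/L.
Initial deficit D₀ = C_s − DO₀ = 8.19 − 7.350 = 0.8404 mg/L.
D(1.18) = [0.196×7.922/(1.23−0.196)](e^(−0.196×1.18) − e^(−1.23×1.18)) + 0.8404 e^(−1.23×1.18)
= 1.502 × (0.7935 − 0.2342) + 0.8404 × 0.2342 = 1.037 mg/L.
DO = 8.19 − 1.037 = 7.153 mg/L.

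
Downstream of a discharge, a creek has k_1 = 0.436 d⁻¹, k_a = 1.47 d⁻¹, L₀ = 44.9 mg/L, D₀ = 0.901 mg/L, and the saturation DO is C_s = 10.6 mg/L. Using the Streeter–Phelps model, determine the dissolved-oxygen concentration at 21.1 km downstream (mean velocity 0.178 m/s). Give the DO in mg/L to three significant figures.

Travel time t = x/v = 21.1 km / (0.178 m/s) = 21100 m / 0.178 m/s = 118500 s = 1.372 d.
k_1 L₀/(k_a−k_1) = 0.436×44.9/(1.47−0.436) = 19.58/1.034 = 18.93 mg/L.
e^(−k_1 t) = e^(−0.436×1.372) = 0.5498; e^(−k_a t) = e^(−1.47×1.372) = 0.1331.
D = 18.93 × (0.5498 − 0.1331) + 0.901 × 0.1331 = 7.890 + 0.1199 = 8.010 mg/L.
DO = C_s − D = 10.6 − 8.010 = 2.590 mg/L.

DO ≈ 2.59 mg/L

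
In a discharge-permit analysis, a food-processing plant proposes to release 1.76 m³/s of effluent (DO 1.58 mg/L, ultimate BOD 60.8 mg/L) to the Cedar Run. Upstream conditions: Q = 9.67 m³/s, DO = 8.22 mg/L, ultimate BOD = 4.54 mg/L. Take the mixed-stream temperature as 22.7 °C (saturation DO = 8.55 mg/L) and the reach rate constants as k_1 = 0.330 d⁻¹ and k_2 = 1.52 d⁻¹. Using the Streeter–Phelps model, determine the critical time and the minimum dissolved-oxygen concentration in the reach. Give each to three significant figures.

Mixed DO = (9.67×8.22 + 1.76×1.58)/(9.67+1.76) = 82.27/11.43 = 7.198 mg/L.
Mixed L₀ = (9.67×4.54 + 1.76×60.8)/(11.43) = 150.9/11.43 = 13.20 mg/L.
Initial deficit D₀ = C_s − DO₀ = 8.55 − 7.198 = 1.352 mg/L.
t_c = (1/1.190) ln[(1.52/0.330)(1 − 1.352×1.190/(0.330×13.20))] = 0.8403 × ln(2.905) = 0.8961 d.
D_c = (0.330/1.52) × 13.20 × e^(−0.330×0.8961) = 0.2171 × 13.20 × 0.7440 = 2.133 mg/L.
Minimum DO = 8.55 − 2.133 = 6.417 mg/L.

t_c ≈ 0.896 d; minimum DO ≈ 6.42 mg/L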